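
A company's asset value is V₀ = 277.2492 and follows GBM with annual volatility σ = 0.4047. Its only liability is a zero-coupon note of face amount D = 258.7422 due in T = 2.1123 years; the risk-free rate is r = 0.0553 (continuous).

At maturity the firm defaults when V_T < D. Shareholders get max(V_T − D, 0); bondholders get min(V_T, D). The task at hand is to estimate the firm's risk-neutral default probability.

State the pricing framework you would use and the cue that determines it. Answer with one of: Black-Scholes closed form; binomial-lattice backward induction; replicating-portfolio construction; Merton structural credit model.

Key observation: with the firm-asset dynamics (V₀ = 277.2492) and a single zero-coupon liability of face 258.7422 given, debt value, spread, and default probability all derive from the option view of the balance sheet.

framework: Merton structural credit model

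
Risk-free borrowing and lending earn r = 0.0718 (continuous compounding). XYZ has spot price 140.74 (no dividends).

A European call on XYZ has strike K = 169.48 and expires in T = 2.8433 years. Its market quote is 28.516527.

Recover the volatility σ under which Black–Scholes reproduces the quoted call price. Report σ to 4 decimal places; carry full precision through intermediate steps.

At σ = 0.2931 the Black–Scholes value reproduces the quote:
σ√T = 0.2931·√2.8433 = 0.494228
d₁ = (ln(S/K) + (r+σ²/2)T) / (σ√T) = (ln(140.74/169.48) + (0.0718+0.2931²/2)·2.8433) / 0.494228 = (-0.185821 + 0.326279) / 0.494228 = 0.284198
d₂ = d₁ − σ√T = 0.284198 − 0.494228 = -0.210029
e^{−rT} = 0.815341
N(d₁) = 0.611871,  N(d₂) = 0.416822
V = S·N(d₁) − K·e^{−rT}·N(d₂) = 86.114705 − 57.598178 = 28.516527 (the quoted price), and the Black–Scholes price is strictly increasing in σ, so σ is unique

sigma = 0.2931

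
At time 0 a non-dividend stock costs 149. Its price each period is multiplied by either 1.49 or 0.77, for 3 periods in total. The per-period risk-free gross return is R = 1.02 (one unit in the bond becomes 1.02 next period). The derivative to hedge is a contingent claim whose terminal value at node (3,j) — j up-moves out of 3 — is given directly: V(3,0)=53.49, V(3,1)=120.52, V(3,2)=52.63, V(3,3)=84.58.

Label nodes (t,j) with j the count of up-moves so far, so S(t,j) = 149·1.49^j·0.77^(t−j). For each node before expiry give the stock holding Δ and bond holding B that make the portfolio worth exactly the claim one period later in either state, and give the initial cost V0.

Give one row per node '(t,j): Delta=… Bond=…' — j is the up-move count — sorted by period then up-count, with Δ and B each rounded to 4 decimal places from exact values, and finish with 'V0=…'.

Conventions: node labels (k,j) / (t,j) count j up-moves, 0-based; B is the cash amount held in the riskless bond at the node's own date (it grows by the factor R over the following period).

(0,0): Delta=0.0147 Bond=77.2887
(1,0): Delta=0.2395 Bond=53.0372
(1,1): Delta=-0.2038 Bond=127.3333
(2,0): Delta=1.0538 Bond=-17.8381
(2,1): Delta=-0.5516 Bond=189.3378
(2,2): Delta=0.1341 Bond=18.0993
V0=79.4767

No-arbitrage ⇒ martingale measure with p* = (R−d)/(u−d) = 0.3472.
Terminal payoffs: V(3,0)=53.4900, V(3,1)=120.5200, V(3,2)=52.6300, V(3,3)=84.5800
(2,0): S=88.3421. Δ = (V_up−V_dn)/(S_up−S_dn) = (120.5200−53.4900)/(131.6297−68.0234) = 1.0538. V = [p*·120.5200 + (1−p*)·53.4900]/1.02 = 75.2591. B = V − Δ·S = -17.8381.
(2,1): S=170.9477. Δ = (V_up−V_dn)/(S_up−S_dn) = (52.6300−120.5200)/(254.7121−131.6297) = -0.5516. V = [p*·52.6300 + (1−p*)·120.5200]/1.02 = 95.0462. B = V − Δ·S = 189.3378.
(2,2): S=330.7949. Δ = (V_up−V_dn)/(S_up−S_dn) = (84.5800−52.6300)/(492.8844−254.7121) = 0.1341. V = [p*·84.5800 + (1−p*)·52.6300]/1.02 = 62.4743. B = V − Δ·S = 18.0993.
(1,0): S=114.7300. Δ = (V_up−V_dn)/(S_up−S_dn) = (95.0462−75.2591)/(170.9477−88.3421) = 0.2395. V = [p*·95.0462 + (1−p*)·75.2591]/1.02 = 80.5192. B = V − Δ·S = 53.0372.
(1,1): S=222.0100. Δ = (V_up−V_dn)/(S_up−S_dn) = (62.4743−95.0462)/(330.7949−170.9477) = -0.2038. V = [p*·62.4743 + (1−p*)·95.0462]/1.02 = 82.0946. B = V − Δ·S = 127.3333.
(0,0): S=149.0000. Δ = (V_up−V_dn)/(S_up−S_dn) = (82.0946−80.5192)/(222.0100−114.7300) = 0.0147. V = [p*·82.0946 + (1−p*)·80.5192]/1.02 = 79.4767. B = V − Δ·S = 77.2887.
Verification: the root portfolio costs Δ(0,0)·S0 + B(0,0) = 79.4767, matching V0.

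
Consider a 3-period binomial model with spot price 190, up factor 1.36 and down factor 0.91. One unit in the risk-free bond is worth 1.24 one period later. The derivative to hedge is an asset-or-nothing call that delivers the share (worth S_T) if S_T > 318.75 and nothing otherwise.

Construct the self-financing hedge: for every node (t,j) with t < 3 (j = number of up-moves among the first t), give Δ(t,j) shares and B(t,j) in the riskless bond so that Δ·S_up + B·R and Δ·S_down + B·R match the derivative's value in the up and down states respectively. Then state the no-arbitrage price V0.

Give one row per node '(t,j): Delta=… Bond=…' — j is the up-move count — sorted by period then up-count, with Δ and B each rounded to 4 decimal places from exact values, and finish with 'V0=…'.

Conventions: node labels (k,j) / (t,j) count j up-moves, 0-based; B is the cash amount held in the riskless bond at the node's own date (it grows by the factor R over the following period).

(0,0): Delta=1.5983 Bond=-132.6590
(1,0): Delta=2.4308 Bond=-308.4322
(1,1): Delta=1.3957 Bond=-112.1572
(2,0): Delta=0.0000 Bond=0.0000
(2,1): Delta=3.0222 Bond=-521.5309
(2,2): Delta=1.0000 Bond=0.0000
V0=171.0182

Since d<R<u, set p* = (R−d)/(u−d) = 0.7333; price each node as the discounted p*-expectation of its children.
Payoffs at expiry: V(3,0)=0.0000, V(3,1)=0.0000, V(3,2)=319.7958, V(3,3)=477.9366
Node (2,0) S=157.3390: V=(p*·0.0000+(1−p*)·0.0000)/1.24=0.0000; Δ=(0.0000−0.0000)/(213.9810−143.1785)=0.0000; B=V−Δ·S=0.0000
Node (2,1) S=235.1440: V=(p*·319.7958+(1−p*)·0.0000)/1.24=189.1266; Δ=(319.7958−0.0000)/(319.7958−213.9810)=3.0222; B=V−Δ·S=-521.5309
Node (2,2) S=351.4240: V=(p*·477.9366+(1−p*)·319.7958)/1.24=351.4240; Δ=(477.9366−319.7958)/(477.9366−319.7958)=1.0000; B=V−Δ·S=0.0000
Node (1,0) S=172.9000: V=(p*·189.1266+(1−p*)·0.0000)/1.24=111.8490; Δ=(189.1266−0.0000)/(235.1440−157.3390)=2.4308; B=V−Δ·S=-308.4322
Node (1,1) S=258.4000: V=(p*·351.4240+(1−p*)·189.1266)/1.24=248.5038; Δ=(351.4240−189.1266)/(351.4240−235.1440)=1.3957; B=V−Δ·S=-112.1572
Node (0,0) S=190.0000: V=(p*·248.5038+(1−p*)·111.8490)/1.24=171.0182; Δ=(248.5038−111.8490)/(258.4000−172.9000)=1.5983; B=V−Δ·S=-132.6590
Sanity check at the root: Δ(0,0)·S0 + B(0,0) reproduces V0 = 171.0182.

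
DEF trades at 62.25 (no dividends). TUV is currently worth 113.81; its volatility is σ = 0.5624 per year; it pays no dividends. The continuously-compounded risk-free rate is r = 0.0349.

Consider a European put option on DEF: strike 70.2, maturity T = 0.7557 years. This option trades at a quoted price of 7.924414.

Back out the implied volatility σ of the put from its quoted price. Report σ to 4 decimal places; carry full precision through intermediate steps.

At σ = 0.1843 the Black–Scholes value reproduces the quote:
σ√T = 0.1843·√0.7557 = 0.160214
d₁ = (ln(S/K) + (r+σ²/2)T) / (σ√T) = (ln(62.25/70.2) + (0.0349+0.1843²/2)·0.7557) / 0.160214 = (-0.120190 + 0.039208) / 0.160214 = -0.505459
d₂ = d₁ − σ√T = -0.505459 − 0.160214 = -0.665673
e^{−rT} = 0.973971
N(−d₁) = 0.693382,  N(−d₂) = 0.747190
V = K·e^{−rT}·N(−d₂) − S·N(−d₁) = 51.087439 − 43.163025 = 7.924414 (matching the quote); vega is positive throughout, so no other σ reproduces this price

sigma = 0.1843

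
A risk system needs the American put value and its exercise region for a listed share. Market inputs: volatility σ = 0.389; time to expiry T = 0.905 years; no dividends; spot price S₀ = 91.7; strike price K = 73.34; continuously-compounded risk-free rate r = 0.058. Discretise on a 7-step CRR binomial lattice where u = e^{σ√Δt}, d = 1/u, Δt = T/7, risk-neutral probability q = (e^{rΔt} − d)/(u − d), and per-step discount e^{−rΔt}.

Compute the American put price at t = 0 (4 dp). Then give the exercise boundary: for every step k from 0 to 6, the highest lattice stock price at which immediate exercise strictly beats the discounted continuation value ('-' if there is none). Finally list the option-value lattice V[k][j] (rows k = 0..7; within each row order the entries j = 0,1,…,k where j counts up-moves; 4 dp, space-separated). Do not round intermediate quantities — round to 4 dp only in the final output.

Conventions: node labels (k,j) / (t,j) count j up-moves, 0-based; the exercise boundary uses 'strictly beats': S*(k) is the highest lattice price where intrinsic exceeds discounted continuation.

params: Δt=0.12929 u=1.15012 d=0.86947 q=0.49191 e^(-rΔt)=0.99253
t_7 payoffs: 38.8927 27.7735 13.0653 0.0000 0.0000 0.0000 0.0000 0.0000
t_6: node(6,0) S=39.6187 payoff=33.7213 vs cont=33.1734 → 33.7213 [stop]  node(6,1) S=52.4071 payoff=20.9329 vs cont=20.3850 → 20.9329 [stop]  node(6,2) S=69.3234 payoff=4.0166 vs cont=6.5888 → 6.5888 [wait]  node(6,3) S=91.7000 payoff=0.0000 vs cont=0.0000 → 0.0000 [wait]  node(6,4) S=121.2995 payoff=0.0000 vs cont=0.0000 → 0.0000 [wait]  node(6,5) S=160.4533 payoff=0.0000 vs cont=0.0000 → 0.0000 [wait]  node(6,6) S=212.2454 payoff=0.0000 vs cont=0.0000 → 0.0000 [wait]  ⇒ S*(6)=52.4071
t_5: node(5,0) S=45.5665 payoff=27.7735 vs cont=27.2257 → 27.7735 [stop]  node(5,1) S=60.2747 payoff=13.0653 vs cont=13.7733 → 13.7733 [wait]  node(5,2) S=79.7305 payoff=0.0000 vs cont=3.3227 → 3.3227 [wait]  node(5,3) S=105.4664 payoff=0.0000 vs cont=0.0000 → 0.0000 [wait]  node(5,4) S=139.5095 payoff=0.0000 vs cont=0.0000 → 0.0000 [wait]  node(5,5) S=184.5412 payoff=0.0000 vs cont=0.0000 → 0.0000 [wait]  ⇒ S*(5)=45.5665
t_4: node(4,0) S=52.4071 payoff=20.9329 vs cont=20.7307 → 20.9329 [stop]  node(4,1) S=69.3234 payoff=4.0166 vs cont=8.5681 → 8.5681 [wait]  node(4,2) S=91.7000 payoff=0.0000 vs cont=1.6756 → 1.6756 [wait]  node(4,3) S=121.2995 payoff=0.0000 vs cont=0.0000 → 0.0000 [wait]  node(4,4) S=160.4533 payoff=0.0000 vs cont=0.0000 → 0.0000 [wait]  ⇒ S*(4)=52.4071
t_3: node(3,0) S=60.2747 payoff=13.0653 vs cont=14.7396 → 14.7396 [wait]  node(3,1) S=79.7305 payoff=0.0000 vs cont=5.1389 → 5.1389 [wait]  node(3,2) S=105.4664 payoff=0.0000 vs cont=0.8450 → 0.8450 [wait]  node(3,3) S=139.5095 payoff=0.0000 vs cont=0.0000 → 0.0000 [wait]  ⇒ S*(3)=-
t_2: node(2,0) S=69.3234 payoff=4.0166 vs cont=9.9421 → 9.9421 [wait]  node(2,1) S=91.7000 payoff=0.0000 vs cont=3.0041 → 3.0041 [wait]  node(2,2) S=121.2995 payoff=0.0000 vs cont=0.4261 → 0.4261 [wait]  ⇒ S*(2)=-
t_1: node(1,0) S=79.7305 payoff=0.0000 vs cont=6.4805 → 6.4805 [wait]  node(1,1) S=105.4664 payoff=0.0000 vs cont=1.7230 → 1.7230 [wait]  ⇒ S*(1)=-
t_0: node(0,0) S=91.7000 payoff=0.0000 vs cont=4.1093 → 4.1093 [wait]  ⇒ S*(0)=-

price = 4.1093
boundary = - - - - 52.4071 45.5665 52.4071
tree:
4.1093
6.4805 1.7230
9.9421 3.0041 0.4261
14.7396 5.1389 0.8450 0.0000
20.9329 8.5681 1.6756 0.0000 0.0000
27.7735 13.7733 3.3227 0.0000 0.0000 0.0000
33.7213 20.9329 6.5888 0.0000 0.0000 0.0000 0.0000
38.8927 27.7735 13.0653 0.0000 0.0000 0.0000 0.0000 0.0000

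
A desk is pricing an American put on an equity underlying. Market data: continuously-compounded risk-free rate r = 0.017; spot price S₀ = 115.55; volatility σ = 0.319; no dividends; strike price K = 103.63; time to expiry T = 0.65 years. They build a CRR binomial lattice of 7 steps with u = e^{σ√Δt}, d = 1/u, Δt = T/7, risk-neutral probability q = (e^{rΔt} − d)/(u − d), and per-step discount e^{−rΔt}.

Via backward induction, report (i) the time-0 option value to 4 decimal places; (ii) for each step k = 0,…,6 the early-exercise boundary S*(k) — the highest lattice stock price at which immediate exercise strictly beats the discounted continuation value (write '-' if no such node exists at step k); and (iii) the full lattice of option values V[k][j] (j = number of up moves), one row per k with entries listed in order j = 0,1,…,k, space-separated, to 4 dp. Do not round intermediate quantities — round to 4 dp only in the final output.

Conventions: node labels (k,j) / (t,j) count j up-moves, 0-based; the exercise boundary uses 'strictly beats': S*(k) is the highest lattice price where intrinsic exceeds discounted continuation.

price = 5.6179
boundary = - - - - 78.3256 71.0702 78.3256
tree:
5.6179
8.6144 2.4396
12.8310 4.1440 0.6292
18.4327 6.8967 1.2209 0.0000
25.3044 11.1619 2.3690 0.0000 0.0000
32.5598 17.3497 4.5969 0.0000 0.0000 0.0000
39.1432 25.3044 8.9199 0.0000 0.0000 0.0000 0.0000
45.1168 32.5598 17.3082 0.0000 0.0000 0.0000 0.0000 0.0000

params: Δt=0.09286 u=1.10209 d=0.90737 q=0.48383 e^(-rΔt)=0.99842
t_7 payoffs: 45.1168 32.5598 17.3082 0.0000 0.0000 0.0000 0.0000 0.0000
t_6: node(6,0) S=64.4868 payoff=39.1432 vs cont=38.9798 → 39.1432 [stop]  node(6,1) S=78.3256 payoff=25.3044 vs cont=25.1409 → 25.3044 [stop]  node(6,2) S=95.1342 payoff=8.4958 vs cont=8.9199 → 8.9199 [wait]  node(6,3) S=115.5500 payoff=0.0000 vs cont=0.0000 → 0.0000 [wait]  node(6,4) S=140.3470 payoff=0.0000 vs cont=0.0000 → 0.0000 [wait]  node(6,5) S=170.4654 payoff=0.0000 vs cont=0.0000 → 0.0000 [wait]  node(6,6) S=207.0471 payoff=0.0000 vs cont=0.0000 → 0.0000 [wait]  ⇒ S*(6)=78.3256
t_5: node(5,0) S=71.0702 payoff=32.5598 vs cont=32.3964 → 32.5598 [stop]  node(5,1) S=86.3218 payoff=17.3082 vs cont=17.3497 → 17.3497 [wait]  node(5,2) S=104.8464 payoff=0.0000 vs cont=4.5969 → 4.5969 [wait]  node(5,3) S=127.3463 payoff=0.0000 vs cont=0.0000 → 0.0000 [wait]  node(5,4) S=154.6748 payoff=0.0000 vs cont=0.0000 → 0.0000 [wait]  node(5,5) S=187.8679 payoff=0.0000 vs cont=0.0000 → 0.0000 [wait]  ⇒ S*(5)=71.0702
t_4: node(4,0) S=78.3256 payoff=25.3044 vs cont=25.1609 → 25.3044 [stop]  node(4,1) S=95.1342 payoff=8.4958 vs cont=11.1619 → 11.1619 [wait]  node(4,2) S=115.5500 payoff=0.0000 vs cont=2.3690 → 2.3690 [wait]  node(4,3) S=140.3470 payoff=0.0000 vs cont=0.0000 → 0.0000 [wait]  node(4,4) S=170.4654 payoff=0.0000 vs cont=0.0000 → 0.0000 [wait]  ⇒ S*(4)=78.3256
t_3: node(3,0) S=86.3218 payoff=17.3082 vs cont=18.4327 → 18.4327 [wait]  node(3,1) S=104.8464 payoff=0.0000 vs cont=6.8967 → 6.8967 [wait]  node(3,2) S=127.3463 payoff=0.0000 vs cont=1.2209 → 1.2209 [wait]  node(3,3) S=154.6748 payoff=0.0000 vs cont=0.0000 → 0.0000 [wait]  ⇒ S*(3)=-
t_2: node(2,0) S=95.1342 payoff=8.4958 vs cont=12.8310 → 12.8310 [wait]  node(2,1) S=115.5500 payoff=0.0000 vs cont=4.1440 → 4.1440 [wait]  node(2,2) S=140.3470 payoff=0.0000 vs cont=0.6292 → 0.6292 [wait]  ⇒ S*(2)=-
t_1: node(1,0) S=104.8464 payoff=0.0000 vs cont=8.6144 → 8.6144 [wait]  node(1,1) S=127.3463 payoff=0.0000 vs cont=2.4396 → 2.4396 [wait]  ⇒ S*(1)=-
t_0: node(0,0) S=115.5500 payoff=0.0000 vs cont=5.6179 → 5.6179 [wait]  ⇒ S*(0)=-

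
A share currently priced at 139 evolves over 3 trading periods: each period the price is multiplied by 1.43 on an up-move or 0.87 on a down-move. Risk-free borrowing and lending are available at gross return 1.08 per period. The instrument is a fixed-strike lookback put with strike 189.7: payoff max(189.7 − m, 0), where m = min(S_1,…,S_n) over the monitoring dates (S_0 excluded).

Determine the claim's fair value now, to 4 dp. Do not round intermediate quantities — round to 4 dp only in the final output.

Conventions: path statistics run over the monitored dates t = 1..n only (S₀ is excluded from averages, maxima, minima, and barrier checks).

price = 47.3799

Under the martingale measure an up-move has probability p* = 0.3750; value the claim as the probability-weighted average of per-path payoffs, discounted 3 periods at R = 1.08.
Enumerate all 2^3 = 8 price paths (U = up ×1.43, D = down ×0.87); each path with k up-moves has probability p*^k·(1−p*)^(3−k).
DDD: m=91.5319, payoff=98.1681, prob=0.244141
UDD: m=150.4490, payoff=39.2510, prob=0.146484
DUD: m=120.9300, payoff=68.7700, prob=0.146484
UUD: m=198.7700, payoff=0.0000, prob=0.087891
DDU: m=105.2091, payoff=84.4909, prob=0.146484
UDU: m=172.9299, payoff=16.7701, prob=0.087891
DUU: m=120.9300, payoff=68.7700, prob=0.087891
UUU: m=198.7700, payoff=0.0000, prob=0.052734
Price = Σ prob·payoff / R^3 = 59.684973 / 1.259712 = 47.3799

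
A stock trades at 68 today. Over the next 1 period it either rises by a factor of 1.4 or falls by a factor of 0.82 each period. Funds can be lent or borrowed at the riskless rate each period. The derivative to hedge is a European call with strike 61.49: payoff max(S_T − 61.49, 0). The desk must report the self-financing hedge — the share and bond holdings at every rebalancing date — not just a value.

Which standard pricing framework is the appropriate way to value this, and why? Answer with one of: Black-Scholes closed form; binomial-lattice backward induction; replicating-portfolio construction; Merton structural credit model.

Key observation: the mandate to exhibit the hedge at every date and state singles out the replicating-portfolio construction on the 1-period tree with factors 1.4 and 0.82 from 68.

framework: replicating-portfolio construction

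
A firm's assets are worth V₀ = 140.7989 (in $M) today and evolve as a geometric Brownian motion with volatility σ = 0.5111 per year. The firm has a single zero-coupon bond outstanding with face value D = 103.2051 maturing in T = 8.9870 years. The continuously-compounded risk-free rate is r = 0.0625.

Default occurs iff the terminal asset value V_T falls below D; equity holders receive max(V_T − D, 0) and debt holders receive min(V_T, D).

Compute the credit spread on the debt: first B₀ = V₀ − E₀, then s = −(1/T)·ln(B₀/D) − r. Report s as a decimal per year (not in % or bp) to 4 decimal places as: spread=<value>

spread=0.0498

Work the structural quantities from V₀ = 140.7989 against face 103.2051:
d₁ = [ln(V₀/D) + (r + σ²/2)T] / (σ√T)
   = [ln(140.7989/103.2051) + (0.0625 + 0.5·0.5111²)·8.9870] / (0.5111·√8.9870)
   = [0.310614 + 1.735494] / 1.532192 = 1.335412
d₂ = d₁ − σ√T = 1.335412 − 1.532192 = -0.196780
N(d₁) = 0.909129,  N(d₂) = 0.422000,  e^(−rT) = 0.570246
E₀ = V₀·N(d₁) − D·e^(−rT)·N(d₂)
   = 140.7989·0.909129 − 103.2051·0.570246·0.422000 = 103.168742
B₀ = V₀ − E₀ = 140.7989 − 103.168742 = 37.630158
spread = −(1/T)·ln(B₀/D) − r = −(1/8.9870)·ln(37.630158/103.2051) − 0.0625 = 0.04976354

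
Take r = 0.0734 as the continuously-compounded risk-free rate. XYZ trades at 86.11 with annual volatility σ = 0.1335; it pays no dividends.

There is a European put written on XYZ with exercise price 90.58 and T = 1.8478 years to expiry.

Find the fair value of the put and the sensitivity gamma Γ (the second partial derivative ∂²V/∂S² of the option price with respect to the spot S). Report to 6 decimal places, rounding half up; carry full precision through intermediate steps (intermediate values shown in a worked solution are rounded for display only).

σ√T = 0.1335·√1.8478 = 0.181472
d₁ = (ln(S/K) + (r+σ²/2)T) / (σ√T) = (ln(86.11/90.58) + (0.0734+0.1335²/2)·1.8478) / 0.181472 = (-0.050608 + 0.152094) / 0.181472 = 0.559242
d₂ = d₁ − σ√T = 0.559242 − 0.181472 = 0.377771
e^{−rT} = 0.873167
N(−d₁) = 0.287998,  N(−d₂) = 0.352800
Put price V = K·e^{−rT}·N(−d₂) − S·N(−d₁) = 27.903507 − 24.799525 = 3.103982
φ(d₁) = (1/√(2π))·e^{−d₁²/2} = 0.341190
Γ = φ(d₁) / (S·σ·√T) = 0.021834

price = 3.103982
Γ = 0.021834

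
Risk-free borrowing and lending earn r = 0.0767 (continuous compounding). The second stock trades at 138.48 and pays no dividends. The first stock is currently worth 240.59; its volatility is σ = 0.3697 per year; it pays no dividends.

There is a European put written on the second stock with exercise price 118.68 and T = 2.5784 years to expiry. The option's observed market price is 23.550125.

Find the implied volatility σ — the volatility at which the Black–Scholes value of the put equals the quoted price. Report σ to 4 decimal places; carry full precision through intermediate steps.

At σ = 0.5651 the Black–Scholes value reproduces the quote:
σ√T = 0.5651·√2.5784 = 0.907404
d₁ = (ln(S/K) + (r+σ²/2)T) / (σ√T) = (ln(138.48/118.68) + (0.0767+0.5651²/2)·2.5784) / 0.907404 = (0.154295 + 0.609454) / 0.907404 = 0.841686
d₂ = d₁ − σ√T = 0.841686 − 0.907404 = -0.065717
e^{−rT} = 0.820564
N(−d₁) = 0.199982,  N(−d₂) = 0.526199
V = K·e^{−rT}·N(−d₂) − S·N(−d₁) = 51.243609 − 27.693484 = 23.550125 (the observed quote) — the price is monotone increasing in volatility, hence this σ is the only solution

sigma = 0.5651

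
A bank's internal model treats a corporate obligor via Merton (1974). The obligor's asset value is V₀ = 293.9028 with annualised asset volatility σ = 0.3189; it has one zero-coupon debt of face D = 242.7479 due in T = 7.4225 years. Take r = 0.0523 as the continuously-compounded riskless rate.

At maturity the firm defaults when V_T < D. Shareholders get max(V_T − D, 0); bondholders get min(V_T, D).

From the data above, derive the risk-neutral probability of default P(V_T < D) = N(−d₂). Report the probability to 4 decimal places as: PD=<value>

Work the structural quantities from V₀ = 293.9028 against face 242.7479:
d₁ = [ln(V₀/D) + (r + σ²/2)T] / (σ√T)
   = [ln(293.9028/242.7479) + (0.0523 + 0.5·0.3189²)·7.4225] / (0.3189·√7.4225)
   = [0.191226 + 0.765621] / 0.868820 = 1.101317
d₂ = d₁ − σ√T = 1.101317 − 0.868820 = 0.232498
risk-neutral PD = N(−d₂) = N(-0.232498) = 0.408076

PD=0.4081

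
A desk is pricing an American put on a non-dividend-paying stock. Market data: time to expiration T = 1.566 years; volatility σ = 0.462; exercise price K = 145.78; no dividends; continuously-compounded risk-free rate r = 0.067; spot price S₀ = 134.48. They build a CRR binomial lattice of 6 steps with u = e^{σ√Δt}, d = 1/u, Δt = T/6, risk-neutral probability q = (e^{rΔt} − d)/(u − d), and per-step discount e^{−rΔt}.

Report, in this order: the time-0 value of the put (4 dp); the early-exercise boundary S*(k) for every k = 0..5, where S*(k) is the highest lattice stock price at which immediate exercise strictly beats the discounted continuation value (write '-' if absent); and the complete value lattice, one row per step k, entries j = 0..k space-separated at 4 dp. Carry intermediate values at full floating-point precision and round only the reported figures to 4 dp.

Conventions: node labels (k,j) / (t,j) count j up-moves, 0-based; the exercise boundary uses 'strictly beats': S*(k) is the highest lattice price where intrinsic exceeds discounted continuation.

Δt=0.26100, u=1.26621, d=0.78976, q=0.47829, disc=e^(-rΔt)=0.98267
k=6 terminal: V=max(K-S,0) → 113.1494 93.4638 61.9022 11.3000 0.0000 0.0000 0.0000
k=5: j=0 S=41.3172 intr=104.4628 cont=101.9357 V=104.4628[EX]; j=1 S=66.2433 intr=79.5367 cont=77.0097 V=79.5367[EX]; j=2 S=106.2068 intr=39.5732 cont=37.0461 V=39.5732[EX]; j=3 S=170.2798 intr=0.0000 cont=5.7931 V=5.7931[hold]; j=4 S=273.0070 intr=0.0000 cont=0.0000 V=0.0000[hold]; j=5 S=437.7080 intr=0.0000 cont=0.0000 V=0.0000[hold]  S*(5)=106.2068
k=4: j=0 S=52.3162 intr=93.4638 cont=90.9367 V=93.4638[EX]; j=1 S=83.8778 intr=61.9022 cont=59.3751 V=61.9022[EX]; j=2 S=134.4800 intr=11.3000 cont=23.0106 V=23.0106[hold]; j=3 S=215.6098 intr=0.0000 cont=2.9699 V=2.9699[hold]; j=4 S=345.6839 intr=0.0000 cont=0.0000 V=0.0000[hold]  S*(4)=83.8778
k=3: j=0 S=66.2433 intr=79.5367 cont=77.0097 V=79.5367[EX]; j=1 S=106.2068 intr=39.5732 cont=42.5501 V=42.5501[hold]; j=2 S=170.2798 intr=0.0000 cont=13.1926 V=13.1926[hold]; j=3 S=273.0070 intr=0.0000 cont=1.5226 V=1.5226[hold]  S*(3)=66.2433
k=2: j=0 S=83.8778 intr=61.9022 cont=60.7742 V=61.9022[EX]; j=1 S=134.4800 intr=11.3000 cont=28.0144 V=28.0144[hold]; j=2 S=215.6098 intr=0.0000 cont=7.4790 V=7.4790[hold]  S*(2)=83.8778
k=1: j=0 S=106.2068 intr=39.5732 cont=44.9019 V=44.9019[hold]; j=1 S=170.2798 intr=0.0000 cont=17.8771 V=17.8771[hold]  S*(1)=-
k=0: j=0 S=134.4800 intr=11.3000 cont=31.4219 V=31.4219[hold]  S*(0)=-

price = 31.4219
boundary = - - 83.8778 66.2433 83.8778 106.2068
tree:
31.4219
44.9019 17.8771
61.9022 28.0144 7.4790
79.5367 42.5501 13.1926 1.5226
93.4638 61.9022 23.0106 2.9699 0.0000
104.4628 79.5367 39.5732 5.7931 0.0000 0.0000
113.1494 93.4638 61.9022 11.3000 0.0000 0.0000 0.0000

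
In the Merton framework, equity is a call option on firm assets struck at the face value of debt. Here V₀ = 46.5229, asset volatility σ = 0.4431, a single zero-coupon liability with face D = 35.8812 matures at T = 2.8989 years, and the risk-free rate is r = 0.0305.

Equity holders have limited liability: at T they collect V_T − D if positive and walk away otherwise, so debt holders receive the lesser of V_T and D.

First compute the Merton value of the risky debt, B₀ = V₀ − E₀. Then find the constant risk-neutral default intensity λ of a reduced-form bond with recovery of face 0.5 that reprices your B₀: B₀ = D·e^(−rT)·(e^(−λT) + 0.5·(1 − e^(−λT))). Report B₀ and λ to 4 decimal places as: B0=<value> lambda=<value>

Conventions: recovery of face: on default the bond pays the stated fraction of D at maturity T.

B0=26.8681 lambda=0.1561

Apply the equity-as-call identities (strike 35.8812, horizon 2.8989 years):
d₁ = [ln(V₀/D) + (r + σ²/2)T] / (σ√T)
   = [ln(46.5229/35.8812) + (0.0305 + 0.5·0.4431²)·2.8989] / (0.4431·√2.8989)
   = [0.259731 + 0.372998] / 0.754429 = 0.838686
d₂ = d₁ − σ√T = 0.838686 − 0.754429 = 0.084257
N(d₁) = 0.799177,  N(d₂) = 0.533574,  e^(−rT) = 0.915380
E₀ = V₀·N(d₁) − D·e^(−rT)·N(d₂)
   = 46.5229·0.799177 − 35.8812·0.915380·0.533574 = 19.654850
B₀ = V₀ − E₀ = 46.5229 − 19.654850 = 26.868050
e^(−λT) = (B₀·e^(rT)/D − 0.5)/(1 − 0.5) = (26.8681·1.092443/35.8812 − 0.5)/0.5 = 0.63605828
λ = −ln(0.63605828)/2.8989 = 0.156082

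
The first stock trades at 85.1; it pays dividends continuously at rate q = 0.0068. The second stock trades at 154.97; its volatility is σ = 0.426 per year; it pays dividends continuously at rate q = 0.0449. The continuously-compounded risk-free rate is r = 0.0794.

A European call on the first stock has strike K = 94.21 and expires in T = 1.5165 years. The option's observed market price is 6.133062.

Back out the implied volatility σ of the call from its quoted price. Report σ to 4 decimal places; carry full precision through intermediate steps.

sigma = 0.1403

At σ = 0.1403 the Black–Scholes value reproduces the quote:
σ√T = 0.1403·√1.5165 = 0.172774
d₁ = (ln(S/K) + (r−q+σ²/2)T) / (σ√T) = (ln(85.1/94.21) + (0.0794−0.0068+0.1403²/2)·1.5165) / 0.172774 = (-0.101699 + 0.125023) / 0.172774 = 0.134997
d₂ = d₁ − σ√T = 0.134997 − 0.172774 = -0.037777
e^{−rT} = 0.886557
e^{−qT} = 0.989741
N(d₁) = 0.553693,  N(d₂) = 0.484933
V = S·e^{−qT}·N(d₁) − K·e^{−rT}·N(d₂) = 46.635870 − 40.502808 = 6.133062 (the quoted price), and the Black–Scholes price is strictly increasing in σ, so σ is unique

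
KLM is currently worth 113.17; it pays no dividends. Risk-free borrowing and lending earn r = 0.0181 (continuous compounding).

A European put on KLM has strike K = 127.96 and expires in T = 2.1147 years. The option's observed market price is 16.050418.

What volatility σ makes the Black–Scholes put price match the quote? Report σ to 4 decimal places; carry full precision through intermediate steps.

sigma = 0.1506

At σ = 0.1506 the Black–Scholes value reproduces the quote:
σ√T = 0.1506·√2.1147 = 0.219003
d₁ = (ln(S/K) + (r+σ²/2)T) / (σ√T) = (ln(113.17/127.96) + (0.0181+0.1506²/2)·2.1147) / 0.219003 = (-0.122827 + 0.062257) / 0.219003 = -0.276570
d₂ = d₁ − σ√T = -0.276570 − 0.219003 = -0.495572
e^{−rT} = 0.962447
N(−d₁) = 0.608945,  N(−d₂) = 0.689902
V = K·e^{−rT}·N(−d₂) − S·N(−d₁) = 84.964685 − 68.914267 = 16.050418 (equal to the quote); since ∂V/∂σ > 0 for all σ, the implied volatility is unique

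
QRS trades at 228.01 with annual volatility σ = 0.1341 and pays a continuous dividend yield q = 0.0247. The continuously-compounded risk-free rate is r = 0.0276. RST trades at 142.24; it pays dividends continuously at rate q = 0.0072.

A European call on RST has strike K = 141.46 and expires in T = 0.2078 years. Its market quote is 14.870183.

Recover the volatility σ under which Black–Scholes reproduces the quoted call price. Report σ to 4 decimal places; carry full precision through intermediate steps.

At σ = 0.5528 the Black–Scholes value reproduces the quote:
σ√T = 0.5528·√0.2078 = 0.251994
d₁ = (ln(S/K) + (r−q+σ²/2)T) / (σ√T) = (ln(142.24/141.46) + (0.0276−0.0072+0.5528²/2)·0.2078) / 0.251994 = (0.005499 + 0.035990) / 0.251994 = 0.164641
d₂ = d₁ − σ√T = 0.164641 − 0.251994 = -0.087354
e^{−rT} = 0.994281
e^{−qT} = 0.998505
N(d₁) = 0.565387,  N(d₂) = 0.465195
V = S·e^{−qT}·N(d₁) − K·e^{−rT}·N(d₂) = 80.300347 − 65.430164 = 14.870183 (the quoted price), and the Black–Scholes price is strictly increasing in σ, so σ is unique

sigma = 0.5528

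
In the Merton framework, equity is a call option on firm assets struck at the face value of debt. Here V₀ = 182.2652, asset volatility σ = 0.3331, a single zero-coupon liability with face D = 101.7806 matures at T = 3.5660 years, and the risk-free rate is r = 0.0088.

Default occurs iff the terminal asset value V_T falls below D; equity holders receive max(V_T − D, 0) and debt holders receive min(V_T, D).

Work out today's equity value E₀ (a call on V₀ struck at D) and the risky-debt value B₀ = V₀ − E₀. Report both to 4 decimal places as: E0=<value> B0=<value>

E0=90.7557 B0=91.5095

Apply the equity-as-call identities (strike 101.7806, horizon 3.5660 years):
d₁ = [ln(V₀/D) + (r + σ²/2)T] / (σ√T)
   = [ln(182.2652/101.7806) + (0.0088 + 0.5·0.3331²)·3.5660] / (0.3331·√3.5660)
   = [0.582643 + 0.229215] / 0.629021 = 1.290669
d₂ = d₁ − σ√T = 1.290669 − 0.629021 = 0.661647
N(d₁) = 0.901591,  N(d₂) = 0.745901,  e^(−rT) = 0.969106
E₀ = V₀·N(d₁) − D·e^(−rT)·N(d₂)
   = 182.2652·0.901591 − 101.7806·0.969106·0.745901 = 90.755702
B₀ = V₀ − E₀ = 182.2652 − 90.755702 = 91.509498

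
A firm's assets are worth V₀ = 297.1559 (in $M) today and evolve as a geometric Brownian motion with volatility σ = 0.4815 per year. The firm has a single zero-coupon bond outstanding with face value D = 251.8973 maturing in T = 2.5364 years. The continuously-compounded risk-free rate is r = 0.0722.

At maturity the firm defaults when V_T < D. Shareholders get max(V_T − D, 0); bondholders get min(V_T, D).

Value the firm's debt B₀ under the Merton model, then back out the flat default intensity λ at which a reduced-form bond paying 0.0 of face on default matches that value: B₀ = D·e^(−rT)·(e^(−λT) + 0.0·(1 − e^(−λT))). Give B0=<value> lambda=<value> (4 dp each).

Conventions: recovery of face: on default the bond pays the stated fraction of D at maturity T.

Equity is a call on the firm's assets struck at D = 251.8973:
d₁ = [ln(V₀/D) + (r + σ²/2)T] / (σ√T)
   = [ln(297.1559/251.8973) + (0.0722 + 0.5·0.4815²)·2.5364] / (0.4815·√2.5364)
   = [0.165235 + 0.477150] / 0.766841 = 0.837704
d₂ = d₁ − σ√T = 0.837704 − 0.766841 = 0.070864
N(d₁) = 0.798902,  N(d₂) = 0.528247,  e^(−rT) = 0.832662
E₀ = V₀·N(d₁) − D·e^(−rT)·N(d₂)
   = 297.1559·0.798902 − 251.8973·0.832662·0.528247 = 126.601094
B₀ = V₀ − E₀ = 297.1559 − 126.601094 = 170.554806
e^(−λT) = (B₀·e^(rT)/D − 0)/(1 − 0) = (170.5548·1.200968/251.8973 − 0)/1 = 0.81315240
λ = −ln(0.81315240)/2.5364 = 0.081547

B0=170.5548 lambda=0.0815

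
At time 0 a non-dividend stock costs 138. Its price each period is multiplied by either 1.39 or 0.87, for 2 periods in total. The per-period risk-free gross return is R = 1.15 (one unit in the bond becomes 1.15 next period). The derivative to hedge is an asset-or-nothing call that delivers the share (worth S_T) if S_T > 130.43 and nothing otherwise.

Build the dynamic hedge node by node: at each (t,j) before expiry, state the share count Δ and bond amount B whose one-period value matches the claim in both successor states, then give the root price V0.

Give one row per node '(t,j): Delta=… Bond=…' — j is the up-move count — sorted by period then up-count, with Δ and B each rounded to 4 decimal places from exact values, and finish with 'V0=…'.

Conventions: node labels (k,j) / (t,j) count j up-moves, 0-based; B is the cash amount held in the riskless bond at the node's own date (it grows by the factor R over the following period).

The replicating-portfolio and risk-neutral prices coincide; use p* = (1.15−0.87)/(1.39−0.87) = 0.5385 for the latter.
Payoffs at expiry: V(2,0)=0.0000, V(2,1)=166.8834, V(2,2)=266.6298
(1,0): S=120.0600. Δ = (V_up−V_dn)/(S_up−S_dn) = (166.8834−0.0000)/(166.8834−104.4522) = 2.6731. V = [p*·166.8834 + (1−p*)·0.0000]/1.15 = 78.1394. B = V − Δ·S = -242.7902.
(1,1): S=191.8200. Δ = (V_up−V_dn)/(S_up−S_dn) = (266.6298−166.8834)/(266.6298−166.8834) = 1.0000. V = [p*·266.6298 + (1−p*)·166.8834]/1.15 = 191.8200. B = V − Δ·S = 0.0000.
(0,0): S=138.0000. Δ = (V_up−V_dn)/(S_up−S_dn) = (191.8200−78.1394)/(191.8200−120.0600) = 1.5842. V = [p*·191.8200 + (1−p*)·78.1394]/1.15 = 121.1757. B = V − Δ·S = -97.4409.
Sanity check at the root: Δ(0,0)·S0 + B(0,0) reproduces V0 = 121.1757.

(0,0): Delta=1.5842 Bond=-97.4409
(1,0): Delta=2.6731 Bond=-242.7902
(1,1): Delta=1.0000 Bond=0.0000
V0=121.1757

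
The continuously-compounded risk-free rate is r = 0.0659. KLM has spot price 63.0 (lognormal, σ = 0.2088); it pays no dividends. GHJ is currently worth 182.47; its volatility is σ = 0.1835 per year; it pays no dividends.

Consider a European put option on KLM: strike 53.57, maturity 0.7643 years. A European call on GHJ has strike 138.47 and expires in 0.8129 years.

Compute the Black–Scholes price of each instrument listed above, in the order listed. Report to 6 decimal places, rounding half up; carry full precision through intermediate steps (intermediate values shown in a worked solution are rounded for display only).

[KLM put K=53.57]
σ√T = 0.2088·√0.7643 = 0.182542
d₁ = (ln(S/K) + (r+σ²/2)T) / (σ√T) = (ln(63.0/53.57) + (0.0659+0.2088²/2)·0.7643) / 0.182542 = (0.162146 + 0.067028) / 0.182542 = 1.255458
d₂ = d₁ − σ√T = 1.255458 − 0.182542 = 1.072916
e^{−rT} = 0.950880
N(−d₁) = 0.104656,  N(−d₂) = 0.141654
price = K·e^{−rT}·N(−d₂) − S·N(−d₁) = 7.215679 − 6.593343 = 0.622336
[GHJ call K=138.47]
σ√T = 0.1835·√0.8129 = 0.165445
d₁ = (ln(S/K) + (r+σ²/2)T) / (σ√T) = (ln(182.47/138.47) + (0.0659+0.1835²/2)·0.8129) / 0.165445 = (0.275932 + 0.067256) / 0.165445 = 2.074330
d₂ = d₁ − σ√T = 2.074330 − 0.165445 = 1.908884
e^{−rT} = 0.947839
N(d₁) = 0.980976,  N(d₂) = 0.971862
price = S·N(d₁) − K·e^{−rT}·N(d₂) = 178.998628 − 127.554231 = 51.444397

price(KLM put K=53.57) = 0.622336
price(GHJ call K=138.47) = 51.444397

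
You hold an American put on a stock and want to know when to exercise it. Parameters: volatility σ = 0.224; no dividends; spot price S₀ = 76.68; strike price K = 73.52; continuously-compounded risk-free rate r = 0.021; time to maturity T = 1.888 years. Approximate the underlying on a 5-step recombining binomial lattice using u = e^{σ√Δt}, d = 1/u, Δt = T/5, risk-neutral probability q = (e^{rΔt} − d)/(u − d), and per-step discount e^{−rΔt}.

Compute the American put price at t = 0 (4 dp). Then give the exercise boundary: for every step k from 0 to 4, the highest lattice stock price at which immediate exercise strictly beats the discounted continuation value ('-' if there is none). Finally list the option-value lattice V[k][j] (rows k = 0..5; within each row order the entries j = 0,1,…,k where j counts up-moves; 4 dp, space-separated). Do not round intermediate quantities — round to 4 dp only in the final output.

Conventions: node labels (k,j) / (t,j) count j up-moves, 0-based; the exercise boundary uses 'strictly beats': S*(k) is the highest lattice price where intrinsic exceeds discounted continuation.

Δt=0.37760, u=1.14757, d=0.87141, q=0.49447, disc=e^(-rΔt)=0.99210
k=5 terminal: V=max(K-S,0) → 34.9910 22.7806 6.7005 0.0000 0.0000 0.0000
k=4: j=0 S=44.2147 intr=29.3053 cont=28.7247 V=29.3053[EX]; j=1 S=58.2270 intr=15.2930 cont=14.7124 V=15.2930[EX]; j=2 S=76.6800 intr=0.0000 cont=3.3606 V=3.3606[hold]; j=3 S=100.9811 intr=0.0000 cont=0.0000 V=0.0000[hold]; j=4 S=132.9836 intr=0.0000 cont=0.0000 V=0.0000[hold]  S*(4)=58.2270
k=3: j=0 S=50.7394 intr=22.7806 cont=22.1999 V=22.7806[EX]; j=1 S=66.8195 intr=6.7005 cont=9.3186 V=9.3186[hold]; j=2 S=87.9956 intr=0.0000 cont=1.6854 V=1.6854[hold]; j=3 S=115.8828 intr=0.0000 cont=0.0000 V=0.0000[hold]  S*(3)=50.7394
k=2: j=0 S=58.2270 intr=15.2930 cont=15.9967 V=15.9967[hold]; j=1 S=76.6800 intr=0.0000 cont=5.5004 V=5.5004[hold]; j=2 S=100.9811 intr=0.0000 cont=0.8453 V=0.8453[hold]  S*(2)=-
k=1: j=0 S=66.8195 intr=6.7005 cont=10.7212 V=10.7212[hold]; j=1 S=87.9956 intr=0.0000 cont=3.1733 V=3.1733[hold]  S*(1)=-
k=0: j=0 S=76.6800 intr=0.0000 cont=6.9338 V=6.9338[hold]  S*(0)=-

price = 6.9338
boundary = - - - 50.7394 58.2270
tree:
6.9338
10.7212 3.1733
15.9967 5.5004 0.8453
22.7806 9.3186 1.6854 0.0000
29.3053 15.2930 3.3606 0.0000 0.0000
34.9910 22.7806 6.7005 0.0000 0.0000 0.0000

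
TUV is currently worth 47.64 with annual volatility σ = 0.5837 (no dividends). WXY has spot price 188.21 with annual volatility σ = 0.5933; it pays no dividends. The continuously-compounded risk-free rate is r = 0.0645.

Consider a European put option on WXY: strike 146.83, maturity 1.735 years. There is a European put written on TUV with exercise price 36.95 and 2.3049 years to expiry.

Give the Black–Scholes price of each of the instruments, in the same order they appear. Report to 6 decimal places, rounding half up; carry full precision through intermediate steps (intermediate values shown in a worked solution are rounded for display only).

[WXY put K=146.83]
σ√T = 0.5933·√1.735 = 0.781491
d₁ = (ln(S/K) + (r+σ²/2)T) / (σ√T) = (ln(188.21/146.83) + (0.0645+0.5933²/2)·1.735) / 0.781491 = (0.248283 + 0.417272) / 0.781491 = 0.851647
d₂ = d₁ − σ√T = 0.851647 − 0.781491 = 0.070156
e^{−rT} = 0.894127
N(−d₁) = 0.197205,  N(−d₂) = 0.472035
price = K·e^{−rT}·N(−d₂) − S·N(−d₁) = 61.970931 − 37.115956 = 24.854975
[TUV put K=36.95]
σ√T = 0.5837·√2.3049 = 0.886167
d₁ = (ln(S/K) + (r+σ²/2)T) / (σ√T) = (ln(47.64/36.95) + (0.0645+0.5837²/2)·2.3049) / 0.886167 = (0.254107 + 0.541312) / 0.886167 = 0.897595
d₂ = d₁ − σ√T = 0.897595 − 0.886167 = 0.011428
e^{−rT} = 0.861857
N(−d₁) = 0.184701,  N(−d₂) = 0.495441
price = K·e^{−rT}·N(−d₂) − S·N(−d₁) = 15.777625 − 8.799143 = 6.978482

price(WXY put K=146.83) = 24.854975
price(TUV put K=36.95) = 6.978482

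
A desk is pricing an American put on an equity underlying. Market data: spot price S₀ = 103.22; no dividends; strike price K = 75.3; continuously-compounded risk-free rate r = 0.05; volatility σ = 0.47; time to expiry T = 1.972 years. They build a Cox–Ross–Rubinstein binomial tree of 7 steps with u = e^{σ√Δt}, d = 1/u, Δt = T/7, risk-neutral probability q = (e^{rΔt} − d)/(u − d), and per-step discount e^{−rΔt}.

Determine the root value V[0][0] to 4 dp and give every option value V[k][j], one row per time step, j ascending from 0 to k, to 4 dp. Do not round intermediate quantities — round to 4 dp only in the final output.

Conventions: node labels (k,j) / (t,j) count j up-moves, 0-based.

Δt=0.28171  u=1.28333  d=0.77922  q=0.46610  discount=0.98601
step 7 (expiry): payoffs max(K−S,0) = 57.2952 45.6471 26.4634 0.0000 0.0000 0.0000 0.0000 0.0000
k=6: (k=6,j=0): S=23.1061, K−S=52.1939, hold=51.1407 ⇒ V=52.1939 exercise | (k=6,j=1): S=38.0545, K−S=37.2455, hold=36.1923 ⇒ V=37.2455 exercise | (k=6,j=2): S=62.6736, K−S=12.6264, hold=13.9313 ⇒ V=13.9313 continue | (k=6,j=3): S=103.2200, K−S=0.0000, hold=0.0000 ⇒ V=0.0000 continue | (k=6,j=4): S=169.9976, K−S=0.0000, hold=0.0000 ⇒ V=0.0000 continue | (k=6,j=5): S=279.9765, K−S=0.0000, hold=0.0000 ⇒ V=0.0000 continue | (k=6,j=6): S=461.1057, K−S=0.0000, hold=0.0000 ⇒ V=0.0000 continue
k=5: (k=5,j=0): S=29.6529, K−S=45.6471, hold=44.5939 ⇒ V=45.6471 exercise | (k=5,j=1): S=48.8366, K−S=26.4634, hold=26.0099 ⇒ V=26.4634 exercise | (k=5,j=2): S=80.4312, K−S=0.0000, hold=7.3339 ⇒ V=7.3339 continue | (k=5,j=3): S=132.4657, K−S=0.0000, hold=0.0000 ⇒ V=0.0000 continue | (k=5,j=4): S=218.1635, K−S=0.0000, hold=0.0000 ⇒ V=0.0000 continue | (k=5,j=5): S=359.3032, K−S=0.0000, hold=0.0000 ⇒ V=0.0000 continue
k=4: (k=4,j=0): S=38.0545, K−S=37.2455, hold=36.1923 ⇒ V=37.2455 exercise | (k=4,j=1): S=62.6736, K−S=12.6264, hold=17.3018 ⇒ V=17.3018 continue | (k=4,j=2): S=103.2200, K−S=0.0000, hold=3.8609 ⇒ V=3.8609 continue | (k=4,j=3): S=169.9976, K−S=0.0000, hold=0.0000 ⇒ V=0.0000 continue | (k=4,j=4): S=279.9765, K−S=0.0000, hold=0.0000 ⇒ V=0.0000 continue
k=3: (k=3,j=0): S=48.8366, K−S=26.4634, hold=27.5589 ⇒ V=27.5589 continue | (k=3,j=1): S=80.4312, K−S=0.0000, hold=10.8827 ⇒ V=10.8827 continue | (k=3,j=2): S=132.4657, K−S=0.0000, hold=2.0325 ⇒ V=2.0325 continue | (k=3,j=3): S=218.1635, K−S=0.0000, hold=0.0000 ⇒ V=0.0000 continue
k=2: (k=2,j=0): S=62.6736, K−S=12.6264, hold=19.5094 ⇒ V=19.5094 continue | (k=2,j=1): S=103.2200, K−S=0.0000, hold=6.6631 ⇒ V=6.6631 continue | (k=2,j=2): S=169.9976, K−S=0.0000, hold=1.0700 ⇒ V=1.0700 continue
k=1: (k=1,j=0): S=80.4312, K−S=0.0000, hold=13.3327 ⇒ V=13.3327 continue | (k=1,j=1): S=132.4657, K−S=0.0000, hold=3.9995 ⇒ V=3.9995 continue
k=0: (k=0,j=0): S=103.2200, K−S=0.0000, hold=8.8569 ⇒ V=8.8569 continue

price = 8.8569
tree:
8.8569
13.3327 3.9995
19.5094 6.6631 1.0700
27.5589 10.8827 2.0325 0.0000
37.2455 17.3018 3.8609 0.0000 0.0000
45.6471 26.4634 7.3339 0.0000 0.0000 0.0000
52.1939 37.2455 13.9313 0.0000 0.0000 0.0000 0.0000
57.2952 45.6471 26.4634 0.0000 0.0000 0.0000 0.0000 0.0000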